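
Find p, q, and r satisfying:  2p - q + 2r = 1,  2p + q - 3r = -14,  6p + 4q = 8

p = -2, q = 5, r = 5

Row-reduce the augmented matrix:
R1 ← R1 / (2).
R2 ← R2 − 2·R1.
R3 ← R3 − 6·R1.
R2 ← R2 / (2).
R1 ← R1 + 1/2·R2.
R3 ← R3 − 7·R2.
R3 ← R3 / (23/2).
R1 ← R1 + 1/4·R3.
R2 ← R2 + 5/2·R3.
Reading off the reduced rows gives p = -2, q = 5, r = 5.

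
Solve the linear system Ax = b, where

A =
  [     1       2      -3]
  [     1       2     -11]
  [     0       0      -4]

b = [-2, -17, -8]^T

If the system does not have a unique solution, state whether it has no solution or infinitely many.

no solution

Row-reduce:
R2 ← R2 − 1·R1.
R2 ← R2 / (-8).
R1 ← R1 + 3·R2.
R3 ← R3 + 4·R2.
Row 3 reduces to 0 = -1/2, a contradiction. The system is inconsistent.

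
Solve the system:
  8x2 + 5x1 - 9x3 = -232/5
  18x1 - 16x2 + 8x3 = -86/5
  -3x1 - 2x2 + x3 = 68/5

x1 = -3, x2 = -1, x3 = 13/5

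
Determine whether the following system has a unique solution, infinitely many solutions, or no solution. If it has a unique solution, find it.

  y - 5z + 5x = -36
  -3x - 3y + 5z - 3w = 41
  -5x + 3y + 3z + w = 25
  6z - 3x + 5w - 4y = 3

Row-reduce the augmented matrix:
R1 ← R1 / (5).
R2 ← R2 + 3·R1.
R3 ← R3 + 5·R1.
R4 ← R4 + 3·R1.
R2 ← R2 / (-12/5).
R1 ← R1 − 1/5·R2.
R3 ← R3 − 4·R2.
R4 ← R4 + 17/5·R2.
R3 ← R3 / (4/3).
R1 ← R1 + 5/6·R3.
R2 ← R2 + 5/6·R3.
R4 ← R4 − 1/6·R3.
R4 ← R4 / (39/4).
R1 ← R1 + 11/4·R4.
R2 ← R2 + 5/4·R4.
R3 ← R3 + 3·R4.
Reading off the reduced rows gives x = -6, y = -1, z = 1, w = -5.

x = -6, y = -1, z = 1, w = -5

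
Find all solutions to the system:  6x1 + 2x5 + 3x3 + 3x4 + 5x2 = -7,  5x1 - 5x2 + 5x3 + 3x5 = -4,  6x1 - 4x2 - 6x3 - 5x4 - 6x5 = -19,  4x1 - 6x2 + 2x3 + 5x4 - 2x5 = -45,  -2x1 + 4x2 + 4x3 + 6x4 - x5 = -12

Row-reduce the augmented matrix:
R1 ← R1 / (6).
R2 ← R2 − 5·R1.
R3 ← R3 − 6·R1.
R4 ← R4 − 4·R1.
R5 ← R5 + 2·R1.
R2 ← R2 / (-55/6).
R1 ← R1 − 5/6·R2.
R3 ← R3 + 9·R2.
R4 ← R4 + 28/3·R2.
R5 ← R5 − 17/3·R2.
R3 ← R3 / (-126/11).
R1 ← R1 − 8/11·R3.
R2 ← R2 + 3/11·R3.
R4 ← R4 + 28/11·R3.
R5 ← R5 − 72/11·R3.
R4 ← R4 / (61/9).
R1 ← R1 + 5/63·R4.
R2 ← R2 − 17/42·R4.
R3 ← R3 − 61/126·R4.
R5 ← R5 − 16/7·R4.
R5 ← R5 / (-1203/305).
R1 ← R1 + 51/305·R5.
R2 ← R2 − 71/305·R5.
R3 ← R3 − 1·R5.
R4 ← R4 + 118/305·R5.
Reading off the reduced rows gives x1 = -2, x2 = 2, x3 = 2, x4 = -5, x5 = 2.

x1 = -2, x2 = 2, x3 = 2, x4 = -5, x5 = 2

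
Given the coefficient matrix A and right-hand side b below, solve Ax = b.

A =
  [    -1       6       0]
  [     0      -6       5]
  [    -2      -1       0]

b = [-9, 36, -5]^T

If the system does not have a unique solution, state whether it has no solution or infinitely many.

x_1 = 3, x_2 = -1, x_3 = 6

Row-reduce the augmented matrix:
R1 ← R1 / (-1).
R3 ← R3 + 2·R1.
R2 ← R2 / (-6).
R1 ← R1 + 6·R2.
R3 ← R3 + 13·R2.
R3 ← R3 / (-65/6).
R1 ← R1 + 5·R3.
R2 ← R2 + 5/6·R3.
Reading off the reduced rows gives x_1 = 3, x_2 = -1, x_3 = 6.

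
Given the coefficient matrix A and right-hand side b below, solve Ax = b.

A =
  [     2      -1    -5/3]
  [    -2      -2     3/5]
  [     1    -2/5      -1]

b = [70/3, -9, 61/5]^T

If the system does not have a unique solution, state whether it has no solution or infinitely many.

Row-reduce the augmented matrix:
R1 ← R1 / (2).
R2 ← R2 + 2·R1.
R3 ← R3 − 1·R1.
R2 ← R2 / (-3).
R1 ← R1 + 1/2·R2.
R3 ← R3 − 1/10·R2.
R3 ← R3 / (-91/450).
R1 ← R1 + 59/90·R3.
R2 ← R2 − 16/45·R3.
Reading off the reduced rows gives x_1 = 6, x_2 = -3, x_3 = -5.

x_1 = 6, x_2 = -3, x_3 = -5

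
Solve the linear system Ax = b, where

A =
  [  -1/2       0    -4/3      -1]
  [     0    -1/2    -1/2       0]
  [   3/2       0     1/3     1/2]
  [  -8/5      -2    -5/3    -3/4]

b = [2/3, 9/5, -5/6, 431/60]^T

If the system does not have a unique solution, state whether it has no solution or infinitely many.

x_1 = -2/3, x_2 = -13/5, x_3 = -1, x_4 = 1

Row-reduce the augmented matrix:
R1 ← R1 / (-1/2).
R3 ← R3 − 3/2·R1.
R4 ← R4 + 8/5·R1.
R2 ← R2 / (-1/2).
R4 ← R4 + 2·R2.
R3 ← R3 / (-11/3).
R1 ← R1 − 8/3·R3.
R2 ← R2 − 1·R3.
R4 ← R4 − 23/5·R3.
R4 ← R4 / (-151/220).
R1 ← R1 − 2/11·R4.
R2 ← R2 + 15/22·R4.
R3 ← R3 − 15/22·R4.
Reading off the reduced rows gives x_1 = -2/3, x_2 = -13/5, x_3 = -1, x_4 = 1.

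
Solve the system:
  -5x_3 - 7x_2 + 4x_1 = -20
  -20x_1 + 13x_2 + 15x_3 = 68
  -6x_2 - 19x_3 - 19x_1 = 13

x_1 = -2, x_2 = 1, x_3 = 1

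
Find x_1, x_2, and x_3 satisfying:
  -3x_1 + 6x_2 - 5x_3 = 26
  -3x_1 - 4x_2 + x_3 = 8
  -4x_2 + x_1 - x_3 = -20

x_1 = -6, x_2 = 3, x_3 = 2

Row-reduce the augmented matrix:
R1 ← R1 / (-3).
R2 ← R2 + 3·R1.
R3 ← R3 − 1·R1.
R2 ← R2 / (-10).
R1 ← R1 + 2·R2.
R3 ← R3 + 2·R2.
R3 ← R3 / (-58/15).
R1 ← R1 − 7/15·R3.
R2 ← R2 + 3/5·R3.
Reading off the reduced rows gives x_1 = -6, x_2 = 3, x_3 = 2.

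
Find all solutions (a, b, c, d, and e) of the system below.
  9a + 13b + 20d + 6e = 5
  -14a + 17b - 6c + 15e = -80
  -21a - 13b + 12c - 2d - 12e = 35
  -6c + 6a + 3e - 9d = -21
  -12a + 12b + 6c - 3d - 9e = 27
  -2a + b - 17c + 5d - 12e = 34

no solution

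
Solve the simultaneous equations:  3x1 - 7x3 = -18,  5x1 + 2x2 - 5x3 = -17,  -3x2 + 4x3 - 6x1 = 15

no solution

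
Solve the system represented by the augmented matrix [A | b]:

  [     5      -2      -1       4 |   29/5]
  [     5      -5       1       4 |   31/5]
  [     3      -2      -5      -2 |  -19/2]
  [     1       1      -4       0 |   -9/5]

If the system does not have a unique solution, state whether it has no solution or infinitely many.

Row-reduce the augmented matrix:
R1 ← R1 / (5).
R2 ← R2 − 5·R1.
R3 ← R3 − 3·R1.
R4 ← R4 − 1·R1.
R2 ← R2 / (-3).
R1 ← R1 + 2/5·R2.
R3 ← R3 + 4/5·R2.
R4 ← R4 − 7/5·R2.
R3 ← R3 / (-74/15).
R1 ← R1 + 7/15·R3.
R2 ← R2 + 2/3·R3.
R4 ← R4 + 43/15·R3.
R4 ← R4 / (65/37).
R1 ← R1 − 45/37·R4.
R2 ← R2 − 22/37·R4.
R3 ← R3 − 33/37·R4.
Reading off the reduced rows gives x_1 = -1, x_2 = 0, x_3 = 1/5, x_4 = 11/4.

x_1 = -1, x_2 = 0, x_3 = 1/5, x_4 = 11/4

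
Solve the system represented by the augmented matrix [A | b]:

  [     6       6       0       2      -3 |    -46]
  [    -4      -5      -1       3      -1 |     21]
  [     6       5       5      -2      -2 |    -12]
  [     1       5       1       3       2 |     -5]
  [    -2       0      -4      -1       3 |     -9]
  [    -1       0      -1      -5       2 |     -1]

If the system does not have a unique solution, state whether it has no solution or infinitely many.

x_1 = -2, x_2 = -4, x_3 = 6, x_4 = 1, x_5 = 4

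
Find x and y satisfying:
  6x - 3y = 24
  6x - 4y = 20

x = 6, y = 4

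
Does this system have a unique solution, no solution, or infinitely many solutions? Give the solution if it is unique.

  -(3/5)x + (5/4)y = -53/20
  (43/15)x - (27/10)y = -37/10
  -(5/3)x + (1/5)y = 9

x = -6, y = -5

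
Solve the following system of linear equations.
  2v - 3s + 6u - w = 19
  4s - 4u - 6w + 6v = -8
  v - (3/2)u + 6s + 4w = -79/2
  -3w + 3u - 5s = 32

Row-reduce:
R1 ← R1 / (6).
R2 ← R2 + 4·R1.
R3 ← R3 + 3/2·R1.
R4 ← R4 − 3·R1.
R2 ← R2 / (22/3).
R1 ← R1 − 1/3·R2.
R3 ← R3 − 3/2·R2.
R4 ← R4 + 1·R2.
R3 ← R3 / (225/44).
R1 ← R1 − 3/22·R3.
R2 ← R2 + 10/11·R3.
R4 ← R4 + 75/22·R3.
Row 4 reduces to 0 = -2/3, a contradiction. The system is inconsistent.

no solution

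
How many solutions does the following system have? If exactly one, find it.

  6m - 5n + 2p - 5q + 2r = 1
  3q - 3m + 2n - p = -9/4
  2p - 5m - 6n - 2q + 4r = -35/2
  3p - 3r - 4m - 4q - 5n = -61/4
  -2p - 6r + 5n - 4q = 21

m = 1, n = 5/2, p = -7/4, q = -2, r = 1/2

Row-reduce the augmented matrix:
R1 ← R1 / (6).
R2 ← R2 + 3·R1.
R3 ← R3 + 5·R1.
R4 ← R4 + 4·R1.
R2 ← R2 / (-1/2).
R1 ← R1 + 5/6·R2.
R3 ← R3 + 61/6·R2.
R4 ← R4 + 25/3·R2.
R5 ← R5 − 5·R2.
R3 ← R3 / (11/3).
R1 ← R1 − 1/3·R3.
R4 ← R4 − 13/3·R3.
R5 ← R5 + 2·R3.
R4 ← R4 / (40/11).
R1 ← R1 + 2/11·R4.
R2 ← R2 + 1·R4.
R3 ← R3 + 49/11·R4.
R5 ← R5 + 87/11·R4.
R5 ← R5 / (-247/40).
R1 ← R1 + 1/20·R5.
R2 ← R2 + 91/40·R5.
R3 ← R3 + 209/40·R5.
R4 ← R4 + 11/40·R5.
Reading off the reduced rows gives m = 1, n = 5/2, p = -7/4, q = -2, r = 1/2.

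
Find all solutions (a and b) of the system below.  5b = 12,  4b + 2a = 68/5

Row-reduce the augmented matrix:
Swap R1 and R2.
R1 ← R1 / (2).
R2 ← R2 / (5).
R1 ← R1 − 2·R2.
Reading off the reduced rows gives a = 2, b = 12/5.

a = 2, b = 12/5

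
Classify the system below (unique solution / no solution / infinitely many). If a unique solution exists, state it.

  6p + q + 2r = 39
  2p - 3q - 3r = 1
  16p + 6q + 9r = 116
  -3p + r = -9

p = 5, q = -3, r = 6

Row-reduce the augmented matrix:
R1 ← R1 / (6).
R2 ← R2 − 2·R1.
R3 ← R3 − 16·R1.
R4 ← R4 + 3·R1.
R2 ← R2 / (-10/3).
R1 ← R1 − 1/6·R2.
R3 ← R3 − 10/3·R2.
R4 ← R4 − 1/2·R2.
Swap R3 and R4.
R3 ← R3 / (29/20).
R1 ← R1 − 3/20·R3.
R2 ← R2 − 11/10·R3.
R4 reduces to 0 = 0, so the extra equation is consistent.
Reading off the reduced rows gives p = 5, q = -3, r = 6.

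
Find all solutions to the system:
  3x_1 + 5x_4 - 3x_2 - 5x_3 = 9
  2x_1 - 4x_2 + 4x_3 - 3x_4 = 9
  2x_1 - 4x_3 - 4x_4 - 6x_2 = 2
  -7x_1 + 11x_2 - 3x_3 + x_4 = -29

no solution

Row-reduce:
R1 ← R1 / (3).
R2 ← R2 − 2·R1.
R3 ← R3 − 2·R1.
R4 ← R4 + 7·R1.
R2 ← R2 / (-2).
R1 ← R1 + 1·R2.
R3 ← R3 + 4·R2.
R4 ← R4 − 4·R2.
R3 ← R3 / (-46/3).
R1 ← R1 + 16/3·R3.
R2 ← R2 + 11/3·R3.
Row 4 reduces to 0 = -2, a contradiction. The system is inconsistent.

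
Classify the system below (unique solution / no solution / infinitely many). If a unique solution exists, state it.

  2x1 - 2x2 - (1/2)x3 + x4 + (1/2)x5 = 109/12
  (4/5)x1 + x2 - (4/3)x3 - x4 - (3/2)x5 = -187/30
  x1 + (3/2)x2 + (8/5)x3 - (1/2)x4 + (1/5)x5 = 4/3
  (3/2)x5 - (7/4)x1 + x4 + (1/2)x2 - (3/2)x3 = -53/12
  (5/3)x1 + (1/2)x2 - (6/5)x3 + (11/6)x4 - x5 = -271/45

Row-reduce the augmented matrix:
R1 ← R1 / (2).
R2 ← R2 − 4/5·R1.
R3 ← R3 − 1·R1.
R4 ← R4 + 7/4·R1.
R5 ← R5 − 5/3·R1.
R2 ← R2 / (9/5).
R1 ← R1 + 1·R2.
R3 ← R3 − 5/2·R2.
R4 ← R4 + 5/4·R2.
R5 ← R5 − 13/6·R2.
R3 ← R3 / (1849/540).
R1 ← R1 + 95/108·R3.
R2 ← R2 + 17/27·R3.
R4 ← R4 + 1177/432·R3.
R5 ← R5 − 941/1620·R3.
R4 ← R4 / (12235/7396).
R1 ← R1 + 65/1849·R4.
R2 ← R2 + 1117/1849·R4.
R3 ← R3 − 510/1849·R4.
R5 ← R5 − 14006/5547·R4.
R5 ← R5 / (-54685/14682).
R1 ← R1 + 223/4894·R5.
R2 ← R2 − 20971/48940·R5.
R3 ← R3 − 1185/4894·R5.
R4 ← R4 − 76797/48940·R5.
Reading off the reduced rows gives x1 = 2, x2 = -3, x3 = 3/2, x4 = -5/3, x5 = 3.

x1 = 2, x2 = -3, x3 = 3/2, x4 = -5/3, x5 = 3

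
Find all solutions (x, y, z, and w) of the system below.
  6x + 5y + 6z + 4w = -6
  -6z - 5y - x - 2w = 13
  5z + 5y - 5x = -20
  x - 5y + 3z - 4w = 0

x = 3, y = 2, z = -3, w = -4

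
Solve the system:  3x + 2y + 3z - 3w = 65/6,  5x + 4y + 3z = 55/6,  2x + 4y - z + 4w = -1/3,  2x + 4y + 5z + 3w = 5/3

x = 1/2, y = 5/3, z = 0, w = -2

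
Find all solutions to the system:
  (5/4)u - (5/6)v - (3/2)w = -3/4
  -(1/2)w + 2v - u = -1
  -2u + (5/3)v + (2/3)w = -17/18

u = 4/3, v = 1/2, w = 4/3

Row-reduce the augmented matrix:
R1 ← R1 / (5/4).
R2 ← R2 + 1·R1.
R3 ← R3 + 2·R1.
R2 ← R2 / (4/3).
R1 ← R1 + 2/3·R2.
R3 ← R3 − 1/3·R2.
R3 ← R3 / (-157/120).
R1 ← R1 + 41/20·R3.
R2 ← R2 + 51/40·R3.
Reading off the reduced rows gives u = 4/3, v = 1/2, w = 4/3.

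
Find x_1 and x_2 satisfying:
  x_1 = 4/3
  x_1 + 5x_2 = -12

x_1 = 4/3, x_2 = -8/3

From equation 2: x_1 = -12 − 5·x_2.
Substitute into equation 1 and solve: x_2 = -8/3.
Then x_1 = 4/3.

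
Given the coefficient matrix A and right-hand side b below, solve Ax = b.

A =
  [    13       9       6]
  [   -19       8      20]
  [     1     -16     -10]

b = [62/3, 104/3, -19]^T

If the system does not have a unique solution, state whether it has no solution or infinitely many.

Row-reduce the augmented matrix:
R1 ← R1 / (13).
R2 ← R2 + 19·R1.
R3 ← R3 − 1·R1.
R2 ← R2 / (275/13).
R1 ← R1 − 9/13·R2.
R3 ← R3 + 217/13·R2.
R3 ← R3 / (306/25).
R1 ← R1 + 12/25·R3.
R2 ← R2 − 34/25·R3.
Reading off the reduced rows gives x_1 = 2/3, x_2 = -1/3, x_3 = 5/2.

x_1 = 2/3, x_2 = -1/3, x_3 = 5/2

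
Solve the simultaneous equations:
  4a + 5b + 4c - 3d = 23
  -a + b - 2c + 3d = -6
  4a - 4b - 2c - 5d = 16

Row-reduce:
R1 ← R1 / (4).
R2 ← R2 + 1·R1.
R3 ← R3 − 4·R1.
R2 ← R2 / (9/4).
R1 ← R1 − 5/4·R2.
R3 ← R3 + 9·R2.
R3 ← R3 / (-10).
R1 ← R1 − 14/9·R3.
R2 ← R2 + 4/9·R3.
Rank is 3 with 4 unknowns, leaving d free.

infinitely many solutions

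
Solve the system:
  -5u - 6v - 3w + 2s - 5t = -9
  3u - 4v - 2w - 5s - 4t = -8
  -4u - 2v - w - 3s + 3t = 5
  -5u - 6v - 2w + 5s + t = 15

infinitely many solutions

Row-reduce:
R1 ← R1 / (-5).
R2 ← R2 − 3·R1.
R3 ← R3 + 4·R1.
R4 ← R4 + 5·R1.
R2 ← R2 / (-38/5).
R1 ← R1 − 6/5·R2.
R3 ← R3 − 14/5·R2.
Swap R3 and R4.
R2 ← R2 − 1/2·R3.
R4 ← R4 / (-6).
R1 ← R1 + 1·R4.
R2 ← R2 + 1·R4.
R3 ← R3 − 3·R4.
Rank is 4 with 5 unknowns, leaving t free.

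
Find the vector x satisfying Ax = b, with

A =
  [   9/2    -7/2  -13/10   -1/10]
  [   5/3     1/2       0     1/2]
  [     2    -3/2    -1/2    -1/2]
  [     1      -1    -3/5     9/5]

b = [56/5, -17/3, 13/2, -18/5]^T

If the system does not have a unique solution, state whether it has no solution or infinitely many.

Row-reduce:
R1 ← R1 / (9/2).
R2 ← R2 − 5/3·R1.
R3 ← R3 − 2·R1.
R4 ← R4 − 1·R1.
R2 ← R2 / (97/54).
R1 ← R1 + 7/9·R2.
R3 ← R3 − 1/18·R2.
R4 ← R4 + 2/9·R2.
R3 ← R3 / (61/970).
R1 ← R1 + 39/485·R3.
R2 ← R2 − 26/97·R3.
R4 ← R4 + 122/485·R3.
Rank is 3 with 4 unknowns, leaving x_4 free.

infinitely many solutions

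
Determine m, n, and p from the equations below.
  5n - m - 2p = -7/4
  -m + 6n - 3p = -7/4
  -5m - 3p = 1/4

Row-reduce the augmented matrix:
R1 ← R1 / (-1).
R2 ← R2 + 1·R1.
R3 ← R3 + 5·R1.
R1 ← R1 + 5·R2.
R3 ← R3 + 25·R2.
R3 ← R3 / (-18).
R1 ← R1 + 3·R3.
R2 ← R2 + 1·R3.
Reading off the reduced rows gives m = 1/4, n = -1/2, p = -1/2.

m = 1/4, n = -1/2, p = -1/2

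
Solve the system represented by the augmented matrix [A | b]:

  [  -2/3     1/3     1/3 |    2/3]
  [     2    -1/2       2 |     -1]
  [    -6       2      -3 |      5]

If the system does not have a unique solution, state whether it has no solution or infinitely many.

no solution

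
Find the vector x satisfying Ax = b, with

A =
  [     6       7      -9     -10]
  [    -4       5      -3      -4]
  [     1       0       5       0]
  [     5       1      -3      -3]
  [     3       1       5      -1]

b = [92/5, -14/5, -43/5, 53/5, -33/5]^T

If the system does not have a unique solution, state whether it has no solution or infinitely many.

x_1 = 7/5, x_2 = 0, x_3 = -2, x_4 = 4/5

Row-reduce the augmented matrix:
R1 ← R1 / (6).
R2 ← R2 + 4·R1.
R3 ← R3 − 1·R1.
R4 ← R4 − 5·R1.
R5 ← R5 − 3·R1.
R2 ← R2 / (29/3).
R1 ← R1 − 7/6·R2.
R3 ← R3 + 7/6·R2.
R4 ← R4 + 29/6·R2.
R5 ← R5 + 5/2·R2.
R3 ← R3 / (157/29).
R1 ← R1 + 12/29·R3.
R2 ← R2 + 27/29·R3.
R5 ← R5 − 208/29·R3.
Swap R4 and R5.
R4 ← R4 / (116/157).
R1 ← R1 + 55/157·R4.
R2 ← R2 + 163/157·R4.
R3 ← R3 − 11/157·R4.
R5 reduces to 0 = 0, so the extra equation is consistent.
Reading off the reduced rows gives x_1 = 7/5, x_2 = 0, x_3 = -2, x_4 = 4/5.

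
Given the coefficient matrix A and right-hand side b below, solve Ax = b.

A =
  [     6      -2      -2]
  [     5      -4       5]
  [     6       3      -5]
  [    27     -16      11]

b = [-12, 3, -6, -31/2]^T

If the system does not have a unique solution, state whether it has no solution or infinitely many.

no solution

Row-reduce:
R1 ← R1 / (6).
R2 ← R2 − 5·R1.
R3 ← R3 − 6·R1.
R4 ← R4 − 27·R1.
R2 ← R2 / (-7/3).
R1 ← R1 + 1/3·R2.
R3 ← R3 − 5·R2.
R4 ← R4 + 7·R2.
R3 ← R3 / (79/7).
R1 ← R1 + 9/7·R3.
R2 ← R2 + 20/7·R3.
Row 4 reduces to 0 = -1/2, a contradiction. The system is inconsistent.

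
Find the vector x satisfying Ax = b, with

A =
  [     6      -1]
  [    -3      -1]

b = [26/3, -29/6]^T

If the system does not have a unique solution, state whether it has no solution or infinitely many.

From equation 1: x_2 = -26/3 + 6·x_1.
Substitute into equation 2 and solve: x_1 = 3/2.
Then x_2 = 1/3.

x_1 = 3/2, x_2 = 1/3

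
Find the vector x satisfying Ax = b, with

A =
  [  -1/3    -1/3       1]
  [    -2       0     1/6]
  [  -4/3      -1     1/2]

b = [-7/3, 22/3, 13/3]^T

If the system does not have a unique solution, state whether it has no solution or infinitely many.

x_1 = -4, x_2 = -1, x_3 = -4

Row-reduce the augmented matrix:
R1 ← R1 / (-1/3).
R2 ← R2 + 2·R1.
R3 ← R3 + 4/3·R1.
R2 ← R2 / (2).
R1 ← R1 − 1·R2.
R3 ← R3 − 1/3·R2.
R3 ← R3 / (-91/36).
R1 ← R1 + 1/12·R3.
R2 ← R2 + 35/12·R3.
Reading off the reduced rows gives x_1 = -4, x_2 = -1, x_3 = -4.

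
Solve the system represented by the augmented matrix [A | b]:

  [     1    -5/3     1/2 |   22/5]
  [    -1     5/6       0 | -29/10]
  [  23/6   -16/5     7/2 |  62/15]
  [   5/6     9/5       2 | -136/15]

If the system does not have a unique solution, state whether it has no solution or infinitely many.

Row-reduce the augmented matrix:
R2 ← R2 + 1·R1.
R3 ← R3 − 23/6·R1.
R4 ← R4 − 5/6·R1.
R2 ← R2 / (-5/6).
R1 ← R1 + 5/3·R2.
R3 ← R3 − 287/90·R2.
R4 ← R4 − 287/90·R2.
R3 ← R3 / (1049/300).
R1 ← R1 + 1/2·R3.
R2 ← R2 + 3/5·R3.
R4 ← R4 − 1049/300·R3.
R4 reduces to 0 = 0, so the extra equation is consistent.
Reading off the reduced rows gives x_1 = 2/5, x_2 = -3, x_3 = -2.

x_1 = 2/5, x_2 = -3, x_3 = -2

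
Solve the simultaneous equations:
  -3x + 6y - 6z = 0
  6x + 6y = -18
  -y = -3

Row-reduce the augmented matrix:
R1 ← R1 / (-3).
R2 ← R2 − 6·R1.
R2 ← R2 / (18).
R1 ← R1 + 2·R2.
R3 ← R3 + 1·R2.
R3 ← R3 / (-2/3).
R1 ← R1 − 2/3·R3.
R2 ← R2 + 2/3·R3.
Reading off the reduced rows gives x = -6, y = 3, z = 6.

x = -6, y = 3, z = 6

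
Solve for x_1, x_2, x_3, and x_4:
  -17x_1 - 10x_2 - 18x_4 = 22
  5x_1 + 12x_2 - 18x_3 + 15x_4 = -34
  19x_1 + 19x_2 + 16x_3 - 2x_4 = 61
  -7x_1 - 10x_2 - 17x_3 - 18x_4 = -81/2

x_1 = -2, x_2 = 3, x_3 = 5/2, x_4 = -1

Row-reduce the augmented matrix:
R1 ← R1 / (-17).
R2 ← R2 − 5·R1.
R3 ← R3 − 19·R1.
R4 ← R4 + 7·R1.
R2 ← R2 / (154/17).
R1 ← R1 − 10/17·R2.
R3 ← R3 − 133/17·R2.
R4 ← R4 + 100/17·R2.
R3 ← R3 / (347/11).
R1 ← R1 − 90/77·R3.
R2 ← R2 + 153/77·R3.
R4 ← R4 + 2209/77·R3.
R4 ← R4 / (-155569/4858).
R1 ← R1 − 3786/2429·R4.
R2 ← R2 + 2064/2429·R4.
R3 ← R3 + 671/694·R4.
Reading off the reduced rows gives x_1 = -2, x_2 = 3, x_3 = 5/2, x_4 = -1.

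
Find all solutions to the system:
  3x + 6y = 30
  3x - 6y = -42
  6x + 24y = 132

x = -2, y = 6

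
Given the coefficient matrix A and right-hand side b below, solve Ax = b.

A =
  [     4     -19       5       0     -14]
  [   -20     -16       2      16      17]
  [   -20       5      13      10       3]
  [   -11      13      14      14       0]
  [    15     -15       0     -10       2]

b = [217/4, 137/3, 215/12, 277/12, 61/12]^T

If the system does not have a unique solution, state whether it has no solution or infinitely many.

x_1 = 1/2, x_2 = -7/4, x_3 = 1, x_4 = 8/3, x_5 = -1

Row-reduce the augmented matrix:
R1 ← R1 / (4).
R2 ← R2 + 20·R1.
R3 ← R3 + 20·R1.
R4 ← R4 + 11·R1.
R5 ← R5 − 15·R1.
R2 ← R2 / (-111).
R1 ← R1 + 19/4·R2.
R3 ← R3 + 90·R2.
R4 ← R4 + 157/4·R2.
R5 ← R5 − 225/4·R2.
R3 ← R3 / (596/37).
R1 ← R1 − 7/74·R3.
R2 ← R2 + 9/37·R3.
R4 ← R4 − 1347/74·R3.
R5 ← R5 + 375/74·R3.
R4 ← R4 / (20923/1788).
R1 ← R1 + 1193/1788·R4.
R2 ← R2 + 169/894·R4.
R3 ← R3 + 55/298·R4.
R5 ← R5 + 1685/596·R4.
R5 ← R5 / (457566/20923).
R1 ← R1 + 28011/41846·R5.
R2 ← R2 − 9795/41846·R5.
R3 ← R3 + 57539/41846·R5.
R4 ← R4 − 26435/41846·R5.
Reading off the reduced rows gives x_1 = 1/2, x_2 = -7/4, x_3 = 1, x_4 = 8/3, x_5 = -1.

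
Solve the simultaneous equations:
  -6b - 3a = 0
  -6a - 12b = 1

no solution

Row-reduce:
R1 ← R1 / (-3).
R2 ← R2 + 6·R1.
Row 2 reduces to 0 = 1, a contradiction. The system is inconsistent.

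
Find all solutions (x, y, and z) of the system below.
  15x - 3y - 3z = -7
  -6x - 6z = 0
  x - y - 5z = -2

no solution

Row-reduce:
R1 ← R1 / (15).
R2 ← R2 + 6·R1.
R3 ← R3 − 1·R1.
R2 ← R2 / (-6/5).
R1 ← R1 + 1/5·R2.
R3 ← R3 + 4/5·R2.
Row 3 reduces to 0 = 1/3, a contradiction. The system is inconsistent.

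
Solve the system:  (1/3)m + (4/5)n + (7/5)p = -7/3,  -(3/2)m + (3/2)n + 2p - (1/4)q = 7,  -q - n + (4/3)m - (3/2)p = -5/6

Row-reduce:
R1 ← R1 / (1/3).
R2 ← R2 + 3/2·R1.
R3 ← R3 − 4/3·R1.
R2 ← R2 / (51/10).
R1 ← R1 − 12/5·R2.
R3 ← R3 + 21/5·R2.
R3 ← R3 / (-9/34).
R1 ← R1 − 5/17·R3.
R2 ← R2 − 83/51·R3.
Rank is 3 with 4 unknowns, leaving q free.

infinitely many solutions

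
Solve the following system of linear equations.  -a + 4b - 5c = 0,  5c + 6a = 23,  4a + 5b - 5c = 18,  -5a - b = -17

Row-reduce:
R1 ← R1 / (-1).
R2 ← R2 − 6·R1.
R3 ← R3 − 4·R1.
R4 ← R4 + 5·R1.
R2 ← R2 / (24).
R1 ← R1 + 4·R2.
R3 ← R3 − 21·R2.
R4 ← R4 + 21·R2.
R3 ← R3 / (-25/8).
R1 ← R1 − 5/6·R3.
R2 ← R2 + 25/24·R3.
R4 ← R4 − 25/8·R3.
Row 4 reduces to 0 = 1, a contradiction. The system is inconsistent.

no solution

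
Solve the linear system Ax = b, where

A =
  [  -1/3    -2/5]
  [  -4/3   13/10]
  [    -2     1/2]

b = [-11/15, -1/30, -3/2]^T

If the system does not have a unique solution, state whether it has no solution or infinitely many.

Row-reduce the augmented matrix:
R1 ← R1 / (-1/3).
R2 ← R2 + 4/3·R1.
R3 ← R3 + 2·R1.
R2 ← R2 / (29/10).
R1 ← R1 − 6/5·R2.
R3 ← R3 − 29/10·R2.
R3 reduces to 0 = 0, so the extra equation is consistent.
Reading off the reduced rows gives x_1 = 1, x_2 = 1.

x_1 = 1, x_2 = 1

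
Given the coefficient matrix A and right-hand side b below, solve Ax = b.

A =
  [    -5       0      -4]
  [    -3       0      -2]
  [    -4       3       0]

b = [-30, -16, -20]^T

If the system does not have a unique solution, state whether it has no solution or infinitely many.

x_1 = 2, x_2 = -4, x_3 = 5

Row-reduce the augmented matrix:
R1 ← R1 / (-5).
R2 ← R2 + 3·R1.
R3 ← R3 + 4·R1.
Swap R2 and R3.
R2 ← R2 / (3).
R3 ← R3 / (2/5).
R1 ← R1 − 4/5·R3.
R2 ← R2 − 16/15·R3.
Reading off the reduced rows gives x_1 = 2, x_2 = -4, x_3 = 5.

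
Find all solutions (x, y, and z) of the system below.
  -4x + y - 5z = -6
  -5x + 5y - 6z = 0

infinitely many solutions

Row-reduce:
R1 ← R1 / (-4).
R2 ← R2 + 5·R1.
R2 ← R2 / (15/4).
R1 ← R1 + 1/4·R2.
Rank is 2 with 3 unknowns, leaving z free.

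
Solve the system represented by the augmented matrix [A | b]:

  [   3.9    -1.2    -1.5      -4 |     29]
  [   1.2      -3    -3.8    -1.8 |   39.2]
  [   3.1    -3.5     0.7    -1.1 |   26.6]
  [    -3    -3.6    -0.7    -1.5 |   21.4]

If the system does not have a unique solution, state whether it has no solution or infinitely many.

x_1 = 2, x_2 = -6, x_3 = -4, x_4 = -2

Row-reduce the augmented matrix:
R1 ← R1 / (39/10).
R2 ← R2 − 6/5·R1.
R3 ← R3 − 31/10·R1.
R4 ← R4 + 3·R1.
R2 ← R2 / (-171/65).
R1 ← R1 + 4/13·R2.
R3 ← R3 + 331/130·R2.
R4 ← R4 + 294/65·R2.
R3 ← R3 / (8761/1710).
R1 ← R1 − 1/171·R3.
R2 ← R2 − 217/171·R3.
R4 ← R4 − 443/114·R3.
R4 ← R4 / (-490033/87610).
R1 ← R1 + 25286/26283·R4.
R2 ← R2 + 11437/26283·R4.
R3 ← R3 − 4498/8761·R4.
Reading off the reduced rows gives x_1 = 2, x_2 = -6, x_3 = -4, x_4 = -2.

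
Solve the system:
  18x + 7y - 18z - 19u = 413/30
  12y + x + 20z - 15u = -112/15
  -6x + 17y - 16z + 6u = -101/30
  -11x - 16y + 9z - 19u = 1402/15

x = -14/5, y = -3/2, z = -4/3, u = -8/3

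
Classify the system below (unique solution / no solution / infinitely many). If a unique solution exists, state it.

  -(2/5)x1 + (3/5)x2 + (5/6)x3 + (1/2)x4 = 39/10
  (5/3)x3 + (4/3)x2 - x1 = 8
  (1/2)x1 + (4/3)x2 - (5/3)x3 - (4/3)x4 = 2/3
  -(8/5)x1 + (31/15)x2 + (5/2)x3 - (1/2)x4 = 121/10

infinitely many solutions

Row-reduce:
R1 ← R1 / (-2/5).
R2 ← R2 + 1·R1.
R3 ← R3 − 1/2·R1.
R4 ← R4 + 8/5·R1.
R2 ← R2 / (-1/6).
R1 ← R1 + 3/2·R2.
R3 ← R3 − 25/12·R2.
R4 ← R4 + 1/3·R2.
R3 ← R3 / (-35/6).
R1 ← R1 − 5/3·R3.
R2 ← R2 − 5/2·R3.
Rank is 3 with 4 unknowns, leaving x4 free.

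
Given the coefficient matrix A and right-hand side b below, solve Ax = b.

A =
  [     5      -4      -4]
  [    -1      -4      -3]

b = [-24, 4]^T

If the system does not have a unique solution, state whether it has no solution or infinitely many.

infinitely many solutions

Row-reduce:
R1 ← R1 / (5).
R2 ← R2 + 1·R1.
R2 ← R2 / (-24/5).
R1 ← R1 + 4/5·R2.
Rank is 2 with 3 unknowns, leaving x_3 free.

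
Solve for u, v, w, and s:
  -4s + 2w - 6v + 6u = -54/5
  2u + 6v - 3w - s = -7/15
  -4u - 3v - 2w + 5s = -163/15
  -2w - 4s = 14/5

Row-reduce the augmented matrix:
R1 ← R1 / (6).
R2 ← R2 − 2·R1.
R3 ← R3 + 4·R1.
R2 ← R2 / (8).
R1 ← R1 + 1·R2.
R3 ← R3 + 7·R2.
R3 ← R3 / (-31/8).
R1 ← R1 + 1/8·R3.
R2 ← R2 + 11/24·R3.
R4 ← R4 + 2·R3.
R4 ← R4 / (-166/31).
R1 ← R1 + 22/31·R4.
R2 ← R2 + 25/93·R4.
R3 ← R3 + 21/31·R4.
Reading off the reduced rows gives u = -7/3, v = 5/3, w = 13/5, s = -2.

u = -7/3, v = 5/3, w = 13/5, s = -2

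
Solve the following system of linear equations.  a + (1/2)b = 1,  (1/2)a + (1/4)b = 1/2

infinitely many solutions

Row-reduce:
R2 ← R2 − 1/2·R1.
Rank is 1 with 2 unknowns, leaving b free.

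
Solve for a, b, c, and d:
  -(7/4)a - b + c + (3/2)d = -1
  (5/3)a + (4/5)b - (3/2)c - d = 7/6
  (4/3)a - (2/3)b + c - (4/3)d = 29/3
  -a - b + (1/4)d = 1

Row-reduce the augmented matrix:
R1 ← R1 / (-7/4).
R2 ← R2 − 5/3·R1.
R3 ← R3 − 4/3·R1.
R4 ← R4 + 1·R1.
R2 ← R2 / (-16/105).
R1 ← R1 − 4/7·R2.
R3 ← R3 + 10/7·R2.
R4 ← R4 + 3/7·R2.
R3 ← R3 / (331/48).
R1 ← R1 + 21/8·R3.
R2 ← R2 − 115/32·R3.
R4 ← R4 − 31/32·R3.
R4 ← R4 / (-1617/1324).
R1 ← R1 + 282/331·R4.
R2 ← R2 + 205/331·R4.
R3 ← R3 + 202/331·R4.
Reading off the reduced rows gives a = 4, b = -5, c = 1, d = 0.

a = 4, b = -5, c = 1, d = 0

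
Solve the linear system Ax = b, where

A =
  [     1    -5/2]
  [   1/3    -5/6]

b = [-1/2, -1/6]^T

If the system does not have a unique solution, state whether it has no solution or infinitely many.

infinitely many solutions

Row-reduce:
R2 ← R2 − 1/3·R1.
Rank is 1 with 2 unknowns, leaving x_2 free.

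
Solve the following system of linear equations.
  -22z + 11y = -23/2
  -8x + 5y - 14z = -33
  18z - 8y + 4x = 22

no solution

Row-reduce:
Swap R1 and R2.
R1 ← R1 / (-8).
R3 ← R3 − 4·R1.
R2 ← R2 / (11).
R1 ← R1 + 5/8·R2.
R3 ← R3 + 11/2·R2.
Row 3 reduces to 0 = -1/4, a contradiction. The system is inconsistent.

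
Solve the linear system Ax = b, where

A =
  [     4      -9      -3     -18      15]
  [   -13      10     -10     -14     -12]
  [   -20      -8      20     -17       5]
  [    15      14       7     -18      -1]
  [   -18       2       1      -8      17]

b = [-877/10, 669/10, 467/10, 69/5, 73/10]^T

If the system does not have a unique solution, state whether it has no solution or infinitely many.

x_1 = -5/2, x_2 = 3, x_3 = 2, x_4 = 2/5, x_5 = -5/2

Row-reduce the augmented matrix:
R1 ← R1 / (4).
R2 ← R2 + 13·R1.
R3 ← R3 + 20·R1.
R4 ← R4 − 15·R1.
R5 ← R5 + 18·R1.
R2 ← R2 / (-77/4).
R1 ← R1 + 9/4·R2.
R3 ← R3 + 53·R2.
R4 ← R4 − 191/4·R2.
R5 ← R5 + 77/2·R2.
R3 ← R3 / (4572/77).
R1 ← R1 − 120/77·R3.
R2 ← R2 − 79/77·R3.
R4 ← R4 + 2367/77·R3.
R5 ← R5 − 27·R3.
R4 ← R4 / (-41855/508).
R1 ← R1 − 196/127·R4.
R2 ← R2 − 3301/1524·R4.
R3 ← R3 − 2377/1524·R4.
R5 ← R5 − 7055/508·R4.
R5 ← R5 / (205082/8371).
R1 ← R1 − 11056/25113·R5.
R2 ← R2 + 70814/75339·R5.
R3 ← R3 − 5845/75339·R5.
R4 ← R4 + 2331/8371·R5.
Reading off the reduced rows gives x_1 = -5/2, x_2 = 3, x_3 = 2, x_4 = 2/5, x_5 = -5/2.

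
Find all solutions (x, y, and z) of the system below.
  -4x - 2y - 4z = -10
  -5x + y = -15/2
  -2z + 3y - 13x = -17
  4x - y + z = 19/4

x = 2, y = 5/2, z = -3/4

Row-reduce the augmented matrix:
R1 ← R1 / (-4).
R2 ← R2 + 5·R1.
R3 ← R3 + 13·R1.
R4 ← R4 − 4·R1.
R2 ← R2 / (7/2).
R1 ← R1 − 1/2·R2.
R3 ← R3 − 19/2·R2.
R4 ← R4 + 3·R2.
R3 ← R3 / (-18/7).
R1 ← R1 − 2/7·R3.
R2 ← R2 − 10/7·R3.
R4 ← R4 − 9/7·R3.
R4 reduces to 0 = 0, so the extra equation is consistent.
Reading off the reduced rows gives x = 2, y = 5/2, z = -3/4.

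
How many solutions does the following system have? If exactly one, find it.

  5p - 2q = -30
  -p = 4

p = -4, q = 5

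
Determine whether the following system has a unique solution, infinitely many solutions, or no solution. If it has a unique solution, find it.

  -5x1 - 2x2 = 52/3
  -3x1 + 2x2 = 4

Row-reduce the augmented matrix:
R1 ← R1 / (-5).
R2 ← R2 + 3·R1.
R2 ← R2 / (16/5).
R1 ← R1 − 2/5·R2.
Reading off the reduced rows gives x1 = -8/3, x2 = -2.

x1 = -8/3, x2 = -2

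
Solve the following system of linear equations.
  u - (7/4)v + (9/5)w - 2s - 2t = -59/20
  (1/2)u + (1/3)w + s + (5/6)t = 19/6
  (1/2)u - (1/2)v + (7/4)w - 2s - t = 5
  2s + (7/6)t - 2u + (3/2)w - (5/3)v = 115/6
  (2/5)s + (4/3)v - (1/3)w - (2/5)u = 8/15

Row-reduce the augmented matrix:
R2 ← R2 − 1/2·R1.
R3 ← R3 − 1/2·R1.
R4 ← R4 + 2·R1.
R5 ← R5 + 2/5·R1.
R2 ← R2 / (7/8).
R1 ← R1 + 7/4·R2.
R3 ← R3 − 3/8·R2.
R4 ← R4 + 31/6·R2.
R5 ← R5 − 19/30·R2.
R3 ← R3 / (153/140).
R1 ← R1 − 2/3·R3.
R2 ← R2 + 68/105·R3.
R4 ← R4 − 221/126·R3.
R5 ← R5 − 251/315·R3.
R4 ← R4 / (1036/81).
R1 ← R1 − 1438/459·R4.
R2 ← R2 − 32/27·R4.
R3 ← R3 + 260/153·R4.
R5 ← R5 + 3398/6885·R4.
R5 ← R5 / (-316237/264180).
R1 ← R1 + 2123/17612·R5.
R2 ← R2 − 200/259·R5.
R3 ← R3 − 4495/8806·R5.
R4 ← R4 − 1499/2072·R5.
Reading off the reduced rows gives u = -4, v = 1, w = 6, s = -1, t = 5.

u = -4, v = 1, w = 6, s = -1, t = 5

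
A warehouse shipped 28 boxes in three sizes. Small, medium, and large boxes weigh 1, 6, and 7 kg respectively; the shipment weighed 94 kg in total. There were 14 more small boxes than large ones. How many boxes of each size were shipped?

Let s = small boxes, m = medium boxes, l = large boxes.
  s + m + l = 28
  s + 6m + 7l = 94
  s - l = 14
Row-reduce the augmented matrix:
R2 ← R2 − 1·R1.
R3 ← R3 − 1·R1.
R2 ← R2 / (5).
R1 ← R1 − 1·R2.
R3 ← R3 + 1·R2.
R3 ← R3 / (-4/5).
R1 ← R1 + 1/5·R3.
R2 ← R2 − 6/5·R3.
Reading off the reduced rows gives s = 15, m = 12, l = 1.

small boxes: 15, medium boxes: 12, large boxes: 1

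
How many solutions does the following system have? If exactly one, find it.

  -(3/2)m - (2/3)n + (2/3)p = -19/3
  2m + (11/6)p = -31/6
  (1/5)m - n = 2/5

Row-reduce the augmented matrix:
R1 ← R1 / (-3/2).
R2 ← R2 − 2·R1.
R3 ← R3 − 1/5·R1.
R2 ← R2 / (-8/9).
R1 ← R1 − 4/9·R2.
R3 ← R3 + 49/45·R2.
R3 ← R3 / (-779/240).
R1 ← R1 − 11/12·R3.
R2 ← R2 + 49/16·R3.
Reading off the reduced rows gives m = 2, n = 0, p = -5.

m = 2, n = 0, p = -5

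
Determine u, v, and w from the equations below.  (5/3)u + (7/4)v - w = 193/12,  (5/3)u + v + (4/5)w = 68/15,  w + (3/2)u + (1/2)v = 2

Row-reduce the augmented matrix:
R1 ← R1 / (5/3).
R2 ← R2 − 5/3·R1.
R3 ← R3 − 3/2·R1.
R2 ← R2 / (-3/4).
R1 ← R1 − 21/20·R2.
R3 ← R3 + 43/40·R2.
R3 ← R3 / (-17/25).
R1 ← R1 − 48/25·R3.
R2 ← R2 + 12/5·R3.
Reading off the reduced rows gives u = 5, v = 1, w = -6.

u = 5, v = 1, w = -6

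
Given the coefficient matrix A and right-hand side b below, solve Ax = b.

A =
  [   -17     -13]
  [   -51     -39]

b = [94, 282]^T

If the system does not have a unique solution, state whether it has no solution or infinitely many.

infinitely many solutions

Row-reduce:
R1 ← R1 / (-17).
R2 ← R2 + 51·R1.
Rank is 1 with 2 unknowns, leaving x_2 free.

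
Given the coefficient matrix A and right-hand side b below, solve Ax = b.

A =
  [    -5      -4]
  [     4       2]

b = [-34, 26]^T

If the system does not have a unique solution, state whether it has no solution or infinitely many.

x_1 = 6, x_2 = 1

Row-reduce the augmented matrix:
R1 ← R1 / (-5).
R2 ← R2 − 4·R1.
R2 ← R2 / (-6/5).
R1 ← R1 − 4/5·R2.
Reading off the reduced rows gives x_1 = 6, x_2 = 1.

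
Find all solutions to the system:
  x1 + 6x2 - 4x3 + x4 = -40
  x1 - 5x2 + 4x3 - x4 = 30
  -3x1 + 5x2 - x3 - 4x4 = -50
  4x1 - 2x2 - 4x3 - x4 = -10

Row-reduce the augmented matrix:
R2 ← R2 − 1·R1.
R3 ← R3 + 3·R1.
R4 ← R4 − 4·R1.
R2 ← R2 / (-11).
R1 ← R1 − 6·R2.
R3 ← R3 − 23·R2.
R4 ← R4 + 26·R2.
R3 ← R3 / (41/11).
R1 ← R1 − 4/11·R3.
R2 ← R2 + 8/11·R3.
R4 ← R4 + 76/11·R3.
R4 ← R4 / (-405/41).
R1 ← R1 − 17/41·R4.
R2 ← R2 + 34/41·R4.
R3 ← R3 + 57/41·R4.
Reading off the reduced rows gives x1 = -2, x2 = -6, x3 = 2, x4 = 6.

x1 = -2, x2 = -6, x3 = 2, x4 = 6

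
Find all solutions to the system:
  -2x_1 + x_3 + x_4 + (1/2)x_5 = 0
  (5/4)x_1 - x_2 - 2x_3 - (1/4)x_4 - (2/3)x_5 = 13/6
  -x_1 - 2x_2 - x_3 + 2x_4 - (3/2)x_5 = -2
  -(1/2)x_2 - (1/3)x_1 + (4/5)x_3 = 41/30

infinitely many solutions

Row-reduce:
R1 ← R1 / (-2).
R2 ← R2 − 5/4·R1.
R3 ← R3 + 1·R1.
R4 ← R4 + 1/3·R1.
R2 ← R2 / (-1).
R3 ← R3 + 2·R2.
R4 ← R4 + 1/2·R2.
R3 ← R3 / (5/4).
R1 ← R1 + 1/2·R3.
R2 ← R2 − 11/8·R3.
R4 ← R4 − 317/240·R3.
R4 ← R4 / (-86/75).
R1 ← R1 + 1/5·R4.
R2 ← R2 + 6/5·R4.
R3 ← R3 − 3/5·R4.
Rank is 4 with 5 unknowns, leaving x_5 free.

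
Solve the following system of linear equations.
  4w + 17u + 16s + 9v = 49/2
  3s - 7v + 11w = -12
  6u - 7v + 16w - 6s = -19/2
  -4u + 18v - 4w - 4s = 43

Row-reduce the augmented matrix:
R1 ← R1 / (17).
R3 ← R3 − 6·R1.
R4 ← R4 + 4·R1.
R2 ← R2 / (-7).
R1 ← R1 − 9/17·R2.
R3 ← R3 + 173/17·R2.
R4 ← R4 − 342/17·R2.
R3 ← R3 / (-167/119).
R1 ← R1 − 127/119·R3.
R2 ← R2 + 11/7·R3.
R4 ← R4 − 3398/119·R3.
R4 ← R4 / (-52996/167).
R1 ← R1 + 1838/167·R4.
R2 ← R2 − 2922/167·R4.
R3 ← R3 − 1905/167·R4.
Reading off the reduced rows gives u = 0, v = 5/2, w = 1/2, s = 0.

u = 0, v = 5/2, w = 1/2, s = 0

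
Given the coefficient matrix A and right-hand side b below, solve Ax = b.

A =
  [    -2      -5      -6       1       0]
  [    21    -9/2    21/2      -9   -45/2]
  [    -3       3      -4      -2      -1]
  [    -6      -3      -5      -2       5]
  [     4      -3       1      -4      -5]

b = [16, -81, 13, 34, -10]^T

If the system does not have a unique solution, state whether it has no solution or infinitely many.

infinitely many solutions

Row-reduce:
R1 ← R1 / (-2).
R2 ← R2 − 21·R1.
R3 ← R3 + 3·R1.
R4 ← R4 + 6·R1.
R5 ← R5 − 4·R1.
R2 ← R2 / (-57).
R1 ← R1 − 5/2·R2.
R3 ← R3 − 21/2·R2.
R4 ← R4 − 12·R2.
R5 ← R5 + 13·R2.
R3 ← R3 / (-355/76).
R1 ← R1 − 53/76·R3.
R2 ← R2 − 35/38·R3.
R4 ← R4 − 37/19·R3.
R5 ← R5 − 37/38·R3.
R4 ← R4 / (-428/71).
R1 ← R1 + 65/71·R4.
R2 ← R2 + 47/71·R4.
R3 ← R3 − 49/71·R4.
R5 ← R5 + 214/71·R4.
Rank is 4 with 5 unknowns, leaving x_5 free.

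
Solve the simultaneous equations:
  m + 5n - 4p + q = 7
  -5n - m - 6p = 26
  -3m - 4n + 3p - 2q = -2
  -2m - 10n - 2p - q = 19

Row-reduce:
R2 ← R2 + 1·R1.
R3 ← R3 + 3·R1.
R4 ← R4 + 2·R1.
Swap R2 and R3.
R2 ← R2 / (11).
R1 ← R1 − 5·R2.
R3 ← R3 / (-10).
R1 ← R1 − 1/11·R3.
R2 ← R2 + 9/11·R3.
R4 ← R4 + 10·R3.
Rank is 3 with 4 unknowns, leaving q free.

infinitely many solutions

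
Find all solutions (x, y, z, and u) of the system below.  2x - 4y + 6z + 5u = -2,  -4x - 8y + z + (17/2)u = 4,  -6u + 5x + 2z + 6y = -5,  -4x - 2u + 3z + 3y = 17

infinitely many solutions

Row-reduce:
R1 ← R1 / (2).
R2 ← R2 + 4·R1.
R3 ← R3 − 5·R1.
R4 ← R4 + 4·R1.
R2 ← R2 / (-16).
R1 ← R1 + 2·R2.
R3 ← R3 − 16·R2.
R4 ← R4 + 5·R2.
Swap R3 and R4.
R3 ← R3 / (175/16).
R1 ← R1 − 11/8·R3.
R2 ← R2 + 13/16·R3.
Rank is 3 with 4 unknowns, leaving u free.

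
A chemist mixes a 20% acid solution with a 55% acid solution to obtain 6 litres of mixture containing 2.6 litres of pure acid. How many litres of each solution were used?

Let a = litres of solution A, b = litres of solution B.
  a + b = 6
  (1/5)a + (11/20)b = 13/5
From equation 1: a = 6 − b.
Substitute into equation 2 and solve: b = 4.
Then a = 2.

litres of solution A: 2, litres of solution B: 4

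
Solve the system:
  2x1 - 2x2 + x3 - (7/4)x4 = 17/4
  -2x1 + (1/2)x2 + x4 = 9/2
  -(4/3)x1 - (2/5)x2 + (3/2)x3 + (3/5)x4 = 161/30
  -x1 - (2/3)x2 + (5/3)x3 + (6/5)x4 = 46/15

x1 = -5, x2 = -5, x3 = -1, x4 = -3

Row-reduce the augmented matrix:
R1 ← R1 / (2).
R2 ← R2 + 2·R1.
R3 ← R3 + 4/3·R1.
R4 ← R4 + 1·R1.
R2 ← R2 / (-3/2).
R1 ← R1 + 1·R2.
R3 ← R3 + 26/15·R2.
R4 ← R4 + 5/3·R2.
R3 ← R3 / (91/90).
R1 ← R1 + 1/6·R3.
R2 ← R2 + 2/3·R3.
R4 ← R4 − 19/18·R3.
R4 ← R4 / (9229/10920).
R1 ← R1 + 237/728·R4.
R2 ← R2 − 127/182·R4.
R3 ← R3 − 27/91·R4.
Reading off the reduced rows gives x1 = -5, x2 = -5, x3 = -1, x4 = -3.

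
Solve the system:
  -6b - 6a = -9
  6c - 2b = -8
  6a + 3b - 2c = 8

Row-reduce the augmented matrix:
R1 ← R1 / (-6).
R3 ← R3 − 6·R1.
R2 ← R2 / (-2).
R1 ← R1 − 1·R2.
R3 ← R3 + 3·R2.
R3 ← R3 / (-11).
R1 ← R1 − 3·R3.
R2 ← R2 + 3·R3.
Reading off the reduced rows gives a = 1/2, b = 1, c = -1.

a = 1/2, b = 1, c = -1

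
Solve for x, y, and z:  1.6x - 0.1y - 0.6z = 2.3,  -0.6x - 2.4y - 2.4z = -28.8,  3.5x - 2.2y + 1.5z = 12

x = 4, y = 5, z = 6

Row-reduce the augmented matrix:
R1 ← R1 / (8/5).
R2 ← R2 + 3/5·R1.
R3 ← R3 − 7/2·R1.
R2 ← R2 / (-39/16).
R1 ← R1 + 1/16·R2.
R3 ← R3 + 317/160·R2.
R3 ← R3 / (643/130).
R1 ← R1 + 4/13·R3.
R2 ← R2 − 14/13·R3.
Reading off the reduced rows gives x = 4, y = 5, z = 6.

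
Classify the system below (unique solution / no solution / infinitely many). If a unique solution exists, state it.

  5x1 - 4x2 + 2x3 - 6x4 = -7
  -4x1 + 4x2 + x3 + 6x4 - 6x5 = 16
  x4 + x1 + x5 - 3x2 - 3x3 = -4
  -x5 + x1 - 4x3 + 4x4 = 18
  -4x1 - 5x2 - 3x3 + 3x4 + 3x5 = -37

x1 = 3, x2 = 5, x3 = -4, x4 = -1, x5 = -3

Row-reduce the augmented matrix:
R1 ← R1 / (5).
R2 ← R2 + 4·R1.
R3 ← R3 − 1·R1.
R4 ← R4 − 1·R1.
R5 ← R5 + 4·R1.
R2 ← R2 / (4/5).
R1 ← R1 + 4/5·R2.
R3 ← R3 + 11/5·R2.
R4 ← R4 − 4/5·R2.
R5 ← R5 + 41/5·R2.
R3 ← R3 / (15/4).
R1 ← R1 − 3·R3.
R2 ← R2 − 13/4·R3.
R4 ← R4 + 7·R3.
R5 ← R5 − 101/4·R3.
R4 ← R4 / (214/15).
R1 ← R1 + 22/5·R4.
R2 ← R2 + 49/15·R4.
R3 ← R3 − 22/15·R4.
R5 ← R5 + 398/15·R4.
R5 ← R5 / (145/107).
R1 ← R1 + 105/107·R5.
R2 ← R2 − 97/214·R5.
R3 ← R3 + 179/107·R5.
R4 ← R4 + 359/214·R5.
Reading off the reduced rows gives x1 = 3, x2 = 5, x3 = -4, x4 = -1, x5 = -3.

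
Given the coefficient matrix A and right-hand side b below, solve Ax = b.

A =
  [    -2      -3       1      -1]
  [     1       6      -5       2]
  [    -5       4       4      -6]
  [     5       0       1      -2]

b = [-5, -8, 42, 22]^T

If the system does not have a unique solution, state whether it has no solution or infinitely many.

Row-reduce the augmented matrix:
R1 ← R1 / (-2).
R2 ← R2 − 1·R1.
R3 ← R3 + 5·R1.
R4 ← R4 − 5·R1.
R2 ← R2 / (9/2).
R1 ← R1 − 3/2·R2.
R3 ← R3 − 23/2·R2.
R4 ← R4 + 15/2·R2.
R3 ← R3 / (13).
R1 ← R1 − 1·R3.
R2 ← R2 + 1·R3.
R4 ← R4 + 4·R3.
R4 ← R4 / (-166/39).
R1 ← R1 − 22/39·R4.
R2 ← R2 + 3/13·R4.
R3 ← R3 + 22/39·R4.
Reading off the reduced rows gives x_1 = 2, x_2 = 3, x_3 = 4, x_4 = -4.

x_1 = 2, x_2 = 3, x_3 = 4, x_4 = -4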